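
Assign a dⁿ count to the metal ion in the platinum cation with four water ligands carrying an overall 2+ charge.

d8

Ligand charges: water is neutral. With an overall charge of +2 the platinum centre must be in the +2 oxidation state.
Group 10 minus oxidation state 2 gives a d⁸ configuration.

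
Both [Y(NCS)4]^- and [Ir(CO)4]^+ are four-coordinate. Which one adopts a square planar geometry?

For [Y(NCS)4]^-: Each isothiocyanate is −1; balancing the −1 overall charge requires Y(III). Yttrium is a group-3 element; Y(III) is therefore d⁰. A d⁰ ion has no crystal-field stabilisation preference between square planar and tetrahedral, so four ligands adopt the sterically favoured tetrahedral geometry. → tetrahedral.
For [Ir(CO)4]^+: Summing ligand charges against the +1 overall charge gives an oxidation state of +1 for iridium. Iridium is a group-9 element; Ir(I) is therefore d⁸. A 5d d⁸ ion has a large crystal-field splitting; square planar leaves the high-energy d_{x²−y²} orbital empty and maximises CFSE. → square planar.

[Ir(CO)4]^+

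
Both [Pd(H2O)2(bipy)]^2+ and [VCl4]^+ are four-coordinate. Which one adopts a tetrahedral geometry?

For [Pd(H2O)2(bipy)]^2+: Water is neutral; 2,2′-bipyridine is neutral; balancing the +2 overall charge requires Pd(II). Group 10 minus oxidation state 2 gives a d⁸ configuration. A 4d d⁸ ion has a large crystal-field splitting; square planar leaves the high-energy d_{x²−y²} orbital empty and maximises CFSE. → square planar.
For [VCl4]^+: Each chloride is −1; balancing the +1 overall charge requires V(V). Group 5 minus oxidation state 5 gives a d⁰ configuration. A d⁰ ion has no crystal-field stabilisation preference between square planar and tetrahedral, so four ligands adopt the sterically favoured tetrahedral geometry. → tetrahedral.

[VCl4]^+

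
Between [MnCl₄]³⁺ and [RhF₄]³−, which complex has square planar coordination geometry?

[RhF₄]³−

For [MnCl₄]³⁺: Summing ligand charges against the +3 overall charge gives an oxidation state of +7 for manganese. Group 7 minus oxidation state 7 gives a d⁰ configuration. A d⁰ ion has no crystal-field stabilisation preference between square planar and tetrahedral, so four ligands adopt the sterically favoured tetrahedral geometry. → tetrahedral.
For [RhF₄]³−: Ligand charges: each fluoride is −1. With an overall charge of −3 the rhodium centre must be in the +1 oxidation state. Rh sits in group 9, so the d-electron count is 9 − 1 = 8. A 4d d⁸ ion has a large crystal-field splitting; square planar leaves the high-energy d_{x²−y²} orbital empty and maximises CFSE. → square planar.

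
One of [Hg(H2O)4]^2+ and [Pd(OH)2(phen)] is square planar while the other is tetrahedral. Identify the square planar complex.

For [Hg(H2O)4]^2+: Ligand charges: water is neutral. With an overall charge of +2 the mercury centre must be in the +2 oxidation state. Group 12 minus oxidation state 2 gives a d¹⁰ configuration. A d¹⁰ ion has no crystal-field stabilisation preference between square planar and tetrahedral, so four ligands adopt the sterically favoured tetrahedral geometry. → tetrahedral.
For [Pd(OH)2(phen)]: Summing ligand charges against the 0 overall charge gives an oxidation state of +2 for palladium. Group 10 minus oxidation state 2 gives a d⁸ configuration. A 4d d⁸ ion has a large crystal-field splitting; square planar leaves the high-energy d_{x²−y²} orbital empty and maximises CFSE. → square planar.

[Pd(OH)2(phen)]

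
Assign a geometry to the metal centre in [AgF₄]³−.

Ligand charges: each fluoride is −1. With an overall charge of −3 the silver centre must be in the +1 oxidation state.
Ag sits in group 11, so the d-electron count is 11 − 1 = 10.
With 4 monodentate ligands the coordination number is 4.
A d¹⁰ ion has no crystal-field stabilisation preference between square planar and tetrahedral, so four ligands adopt the sterically favoured tetrahedral geometry.

tetrahedral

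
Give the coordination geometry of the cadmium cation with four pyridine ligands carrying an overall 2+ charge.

Pyridine is neutral; balancing the +2 overall charge requires Cd(II).
Group 12 minus oxidation state 2 gives a d¹⁰ configuration.
Coordination number: 4.
A d¹⁰ ion has no crystal-field stabilisation preference between square planar and tetrahedral, so four ligands adopt the sterically favoured tetrahedral geometry.

tetrahedral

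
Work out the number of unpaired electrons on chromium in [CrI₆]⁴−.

Ligand charges: each iodide is −1. With an overall charge of −4 the chromium centre must be in the +2 oxidation state.
Chromium is a group-6 element; Cr(II) is therefore d⁴.
The spin state decides the count: Iodide is a weak-field ligand for a first-row metal, so the complex is high-spin.
An octahedral high-spin d⁴ ion is t₂g³e_g¹, giving 4 unpaired electrons.

4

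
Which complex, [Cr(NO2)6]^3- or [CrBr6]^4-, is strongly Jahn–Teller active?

[CrBr6]^4-

[Cr(NO2)6]^3-: Each nitro (N-bound nitrite) is −1; balancing the −3 overall charge requires Cr(III). Group 6 minus oxidation state 3 gives a d³ configuration. The d³ configuration leaves the e_g set evenly filled (or empty) — no strong Jahn–Teller driving force.
[CrBr6]^4-: Summing ligand charges against the −4 overall charge gives an oxidation state of +2 for chromium. Chromium is a group-6 element; Cr(II) is therefore d⁴. Bromide is a weak-field ligand for a first-row metal, so the complex is high-spin. The t₂g³e_g¹ (high-spin) configuration has an unevenly filled e_g set; the Jahn–Teller theorem predicts a tetragonal distortion (typically axial elongation) to lift the degeneracy.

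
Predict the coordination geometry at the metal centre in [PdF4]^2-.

Each fluoride is −1; balancing the −2 overall charge requires Pd(II).
Group 10 minus oxidation state 2 gives a d⁸ configuration.
Coordination number: 4.
A 4d d⁸ ion has a large crystal-field splitting; square planar leaves the high-energy d_{x²−y²} orbital empty and maximises CFSE.

square planar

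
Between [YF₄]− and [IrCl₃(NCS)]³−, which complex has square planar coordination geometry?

For [YF₄]−: Each fluoride is −1; balancing the −1 overall charge requires Y(III). Yttrium is a group-3 element; Y(III) is therefore d⁰. A d⁰ ion has no crystal-field stabilisation preference between square planar and tetrahedral, so four ligands adopt the sterically favoured tetrahedral geometry. → tetrahedral.
For [IrCl₃(NCS)]³−: Each chloride is −1; each isothiocyanate is −1; balancing the −3 overall charge requires Ir(I). Ir sits in group 9, so the d-electron count is 9 − 1 = 8. A 5d d⁸ ion has a large crystal-field splitting; square planar leaves the high-energy d_{x²−y²} orbital empty and maximises CFSE. → square planar.

[IrCl₃(NCS)]³−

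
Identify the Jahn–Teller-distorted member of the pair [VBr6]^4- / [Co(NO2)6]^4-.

[VBr6]^4-: Each bromide is −1; balancing the −4 overall charge requires V(II). Vanadium is a group-5 element; V(II) is therefore d³. The d³ configuration leaves the e_g set evenly filled (or empty) — no strong Jahn–Teller driving force.
[Co(NO2)6]^4-: Ligand charges: each nitro (N-bound nitrite) is −1. With an overall charge of −4 the cobalt centre must be in the +2 oxidation state. Co sits in group 9, so the d-electron count is 9 − 2 = 7. Nitro (N-bound nitrite) is a strong-field ligand (high in the spectrochemical series) for a first-row metal, so the complex is low-spin. The t₂g⁶e_g¹ (low-spin) configuration has an unevenly filled e_g set; the Jahn–Teller theorem predicts a tetragonal distortion (typically axial elongation) to lift the degeneracy.

[Co(NO2)6]^4-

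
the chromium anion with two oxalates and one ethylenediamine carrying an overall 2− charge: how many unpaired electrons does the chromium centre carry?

4

Ligand charges: each oxalate is −2; ethylenediamine is neutral. With an overall charge of −2 the chromium centre must be in the +2 oxidation state.
Group 6 minus oxidation state 2 gives a d⁴ configuration.
Counting donor atoms: 2×oxalate (bidentate) → 4 donors; 1×ethylenediamine (bidentate) → 2 donors. Coordination number = 6.
The spin state decides the count: Oxalate is a weak-field ligand for a first-row metal, so the complex is high-spin.
An octahedral high-spin d⁴ ion is t₂g³e_g¹, giving 4 unpaired electrons.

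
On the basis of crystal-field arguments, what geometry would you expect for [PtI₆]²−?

octahedral

Each iodide is −1; balancing the −2 overall charge requires Pt(IV).
Platinum is a group-10 element; Pt(IV) is therefore d⁶.
Coordination number: 6.
Six donors around a single metal centre give an octahedral coordination sphere.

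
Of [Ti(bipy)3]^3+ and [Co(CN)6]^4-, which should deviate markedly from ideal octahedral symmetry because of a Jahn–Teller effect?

[Ti(bipy)3]^3+: Ligand charges: 2,2′-bipyridine is neutral. With an overall charge of +3 the titanium centre must be in the +3 oxidation state. Titanium is a group-4 element; Ti(III) is therefore d¹. The d¹ configuration leaves the e_g set evenly filled (or empty) — no strong Jahn–Teller driving force.
[Co(CN)6]^4-: Ligand charges: each cyanide is −1. With an overall charge of −4 the cobalt centre must be in the +2 oxidation state. Group 9 minus oxidation state 2 gives a d⁷ configuration. Cyanide is a strong-field ligand (high in the spectrochemical series) for a first-row metal, so the complex is low-spin. The t₂g⁶e_g¹ (low-spin) configuration has an unevenly filled e_g set; the Jahn–Teller theorem predicts a tetragonal distortion (typically axial elongation) to lift the degeneracy.

[Co(CN)6]^4-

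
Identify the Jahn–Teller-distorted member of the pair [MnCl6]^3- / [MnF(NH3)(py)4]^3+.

[MnCl6]^3-: Each chloride is −1; balancing the −3 overall charge requires Mn(III). Manganese is a group-7 element; Mn(III) is therefore d⁴. Chloride is a weak-field ligand for a first-row metal, so the complex is high-spin. The t₂g³e_g¹ (high-spin) configuration has an unevenly filled e_g set; the Jahn–Teller theorem predicts a tetragonal distortion (typically axial elongation) to lift the degeneracy.
[MnF(NH3)(py)4]^3+: Ligand charges: each fluoride is −1; ammonia is neutral; pyridine is neutral. With an overall charge of +3 the manganese centre must be in the +4 oxidation state. Manganese is a group-7 element; Mn(IV) is therefore d³. The d³ configuration leaves the e_g set evenly filled (or empty) — no strong Jahn–Teller driving force.

[MnCl6]^3-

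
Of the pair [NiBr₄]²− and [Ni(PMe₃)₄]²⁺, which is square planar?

For [NiBr₄]²−: Summing ligand charges against the −2 overall charge gives an oxidation state of +2 for nickel. Ni sits in group 10, so the d-electron count is 10 − 2 = 8. Bromide is a weak-field ligand. With weak-field ligands the CFSE gain from square planar is small, so a 3d d⁸ ion takes the sterically preferred tetrahedral geometry. → tetrahedral.
For [Ni(PMe₃)₄]²⁺: Summing ligand charges against the +2 overall charge gives an oxidation state of +2 for nickel. Group 10 minus oxidation state 2 gives a d⁸ configuration. Trimethylphosphine is a strong-field ligand (high in the spectrochemical series). A 3d d⁸ ion with strong-field ligands gains enough CFSE to favour square planar over tetrahedral. → square planar.

[Ni(PMe₃)₄]²⁺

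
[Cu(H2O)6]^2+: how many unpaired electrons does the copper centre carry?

Ligand charges: water is neutral. With an overall charge of +2 the copper centre must be in the +2 oxidation state.
Copper is a group-11 element; Cu(II) is therefore d⁹.
In an octahedral field the d⁹ configuration is t₂g⁶e_g³ (only one arrangement possible), giving 1 unpaired electron.

1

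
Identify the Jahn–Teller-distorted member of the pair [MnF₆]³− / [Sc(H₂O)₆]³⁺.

[MnF₆]³−: Ligand charges: each fluoride is −1. With an overall charge of −3 the manganese centre must be in the +3 oxidation state. Group 7 minus oxidation state 3 gives a d⁴ configuration. Fluoride is a weak-field ligand for a first-row metal, so the complex is high-spin. The t₂g³e_g¹ (high-spin) configuration has an unevenly filled e_g set; the Jahn–Teller theorem predicts a tetragonal distortion (typically axial elongation) to lift the degeneracy.
[Sc(H₂O)₆]³⁺: Summing ligand charges against the +3 overall charge gives an oxidation state of +3 for scandium. Sc sits in group 3, so the d-electron count is 3 − 3 = 0. The d⁰ configuration leaves the e_g set evenly filled (or empty) — no strong Jahn–Teller driving force.

[MnF₆]³−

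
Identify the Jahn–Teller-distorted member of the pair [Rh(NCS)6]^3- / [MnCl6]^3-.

[MnCl6]^3-

[Rh(NCS)6]^3-: Ligand charges: each isothiocyanate is −1. With an overall charge of −3 the rhodium centre must be in the +3 oxidation state. Rhodium is a group-9 element; Rh(III) is therefore d⁶. A 4d ion has a large Δₒ and is invariably low-spin. The d⁶ configuration leaves the e_g set evenly filled (or empty) — no strong Jahn–Teller driving force.
[MnCl6]^3-: Each chloride is −1; balancing the −3 overall charge requires Mn(III). Manganese is a group-7 element; Mn(III) is therefore d⁴. Chloride is a weak-field ligand for a first-row metal, so the complex is high-spin. The t₂g³e_g¹ (high-spin) configuration has an unevenly filled e_g set; the Jahn–Teller theorem predicts a tetragonal distortion (typically axial elongation) to lift the degeneracy.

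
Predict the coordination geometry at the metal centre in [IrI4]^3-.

Each iodide is −1; balancing the −3 overall charge requires Ir(I).
Group 9 minus oxidation state 1 gives a d⁸ configuration.
Coordination number: 4.
A 5d d⁸ ion has a large crystal-field splitting; square planar leaves the high-energy d_{x²−y²} orbital empty and maximises CFSE.

square planar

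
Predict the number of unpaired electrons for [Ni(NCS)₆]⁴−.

2

Summing ligand charges against the −4 overall charge gives an oxidation state of +2 for nickel.
Ni sits in group 10, so the d-electron count is 10 − 2 = 8.
In an octahedral field the d⁸ configuration is t₂g⁶e_g² (only one arrangement possible), giving 2 unpaired electrons.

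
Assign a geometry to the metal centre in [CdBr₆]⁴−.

Summing ligand charges against the −4 overall charge gives an oxidation state of +2 for cadmium.
Cd sits in group 12, so the d-electron count is 12 − 2 = 10.
Coordination number: 6.
Six donors around a single metal centre give an octahedral coordination sphere.

octahedral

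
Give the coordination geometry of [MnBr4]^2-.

Ligand charges: each bromide is −1. With an overall charge of −2 the manganese centre must be in the +2 oxidation state.
Mn sits in group 7, so the d-electron count is 7 − 2 = 5.
Coordination number: 4.
Bromide is a weak-field ligand.
A high-spin d⁵ ion has zero CFSE in either geometry, so four ligands adopt the sterically favoured tetrahedral geometry.

tetrahedral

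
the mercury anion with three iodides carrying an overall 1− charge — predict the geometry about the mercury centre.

trigonal planar

Ligand charges: each iodide is −1. With an overall charge of −1 the mercury centre must be in the +2 oxidation state.
Hg sits in group 12, so the d-electron count is 12 − 2 = 10.
Coordination number: 3.
Three ligands around a d¹⁰ centre minimise repulsion in a trigonal-planar arrangement.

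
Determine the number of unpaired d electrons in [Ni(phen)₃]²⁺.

1,10-phenanthroline is neutral; balancing the +2 overall charge requires Ni(II).
Nickel is a group-10 element; Ni(II) is therefore d⁸.
Counting donor atoms: 3×1,10-phenanthroline (bidentate) → 6 donors. Coordination number = 6.
In an octahedral field the d⁸ configuration is t₂g⁶e_g² (only one arrangement possible), giving 2 unpaired electrons.

2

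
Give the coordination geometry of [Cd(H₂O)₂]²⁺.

linear

Ligand charges: water is neutral. With an overall charge of +2 the cadmium centre must be in the +2 oxidation state.
Group 12 minus oxidation state 2 gives a d¹⁰ configuration.
With 2 monodentate ligands the coordination number is 2.
A d¹⁰ ion with only two ligands adopts a linear arrangement (sp hybridisation; no CFSE preference).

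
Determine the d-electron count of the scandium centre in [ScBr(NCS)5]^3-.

d⁰

Each bromide is −1; each isothiocyanate is −1; balancing the −3 overall charge requires Sc(III).
Sc sits in group 3, so the d-electron count is 3 − 3 = 0.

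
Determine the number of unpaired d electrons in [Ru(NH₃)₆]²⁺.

Ligand charges: ammonia is neutral. With an overall charge of +2 the ruthenium centre must be in the +2 oxidation state.
Ru sits in group 8, so the d-electron count is 8 − 2 = 6.
The spin state decides the count: a 4d ion has a large Δₒ and is invariably low-spin.
An octahedral low-spin d⁶ ion is t₂g⁶e_g⁰, giving 0 unpaired electrons.

0 unpaired electrons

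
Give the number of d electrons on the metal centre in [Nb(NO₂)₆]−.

Summing ligand charges against the −1 overall charge gives an oxidation state of +5 for niobium.
Niobium is a group-5 element; Nb(V) is therefore d⁰.

d0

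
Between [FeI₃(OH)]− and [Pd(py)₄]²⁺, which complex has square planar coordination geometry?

For [FeI₃(OH)]−: Summing ligand charges against the −1 overall charge gives an oxidation state of +3 for iron. Fe sits in group 8, so the d-electron count is 8 − 3 = 5. A high-spin d⁵ ion has zero CFSE in either geometry, so four ligands adopt the sterically favoured tetrahedral geometry. → tetrahedral.
For [Pd(py)₄]²⁺: Ligand charges: pyridine is neutral. With an overall charge of +2 the palladium centre must be in the +2 oxidation state. Pd sits in group 10, so the d-electron count is 10 − 2 = 8. A 4d d⁸ ion has a large crystal-field splitting; square planar leaves the high-energy d_{x²−y²} orbital empty and maximises CFSE. → square planar.

[Pd(py)₄]²⁺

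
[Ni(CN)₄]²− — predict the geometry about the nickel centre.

square planar

Summing ligand charges against the −2 overall charge gives an oxidation state of +2 for nickel.
Group 10 minus oxidation state 2 gives a d⁸ configuration.
Coordination number: 4.
Cyanide is a strong-field ligand (high in the spectrochemical series).
A 3d d⁸ ion with strong-field ligands gains enough CFSE to favour square planar over tetrahedral.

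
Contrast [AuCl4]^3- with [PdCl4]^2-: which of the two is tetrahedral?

For [AuCl4]^3-: Summing ligand charges against the −3 overall charge gives an oxidation state of +1 for gold. Au sits in group 11, so the d-electron count is 11 − 1 = 10. A d¹⁰ ion has no crystal-field stabilisation preference between square planar and tetrahedral, so four ligands adopt the sterically favoured tetrahedral geometry. → tetrahedral.
For [PdCl4]^2-: Summing ligand charges against the −2 overall charge gives an oxidation state of +2 for palladium. Palladium is a group-10 element; Pd(II) is therefore d⁸. A 4d d⁸ ion has a large crystal-field splitting; square planar leaves the high-energy d_{x²−y²} orbital empty and maximises CFSE. → square planar.

[AuCl4]^3-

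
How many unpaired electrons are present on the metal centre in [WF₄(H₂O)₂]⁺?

Ligand charges: each fluoride is −1; water is neutral. With an overall charge of +1 the tungsten centre must be in the +5 oxidation state.
W sits in group 6, so the d-electron count is 6 − 5 = 1.
In an octahedral field the d¹ configuration is t₂g¹e_g⁰ (only one arrangement possible), giving 1 unpaired electron.

1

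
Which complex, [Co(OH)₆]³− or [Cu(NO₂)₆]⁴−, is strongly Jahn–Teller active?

[Co(OH)₆]³−: Summing ligand charges against the −3 overall charge gives an oxidation state of +3 for cobalt. Co sits in group 9, so the d-electron count is 9 − 3 = 6. Co(III) has an exceptionally large octahedral splitting and is low-spin with essentially every ligand except fluoride. The d⁶ configuration leaves the e_g set evenly filled (or empty) — no strong Jahn–Teller driving force.
[Cu(NO₂)₆]⁴−: Each nitro (N-bound nitrite) is −1; balancing the −4 overall charge requires Cu(II). Copper is a group-11 element; Cu(II) is therefore d⁹. The t₂g⁶e_g³ configuration has an unevenly filled e_g set; the Jahn–Teller theorem predicts a tetragonal distortion (typically axial elongation) to lift the degeneracy.

[Cu(NO₂)₆]⁴−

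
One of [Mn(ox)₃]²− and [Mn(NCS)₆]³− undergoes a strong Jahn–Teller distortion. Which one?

[Mn(ox)₃]²−: Summing ligand charges against the −2 overall charge gives an oxidation state of +4 for manganese. Manganese is a group-7 element; Mn(IV) is therefore d³. The d³ configuration leaves the e_g set evenly filled (or empty) — no strong Jahn–Teller driving force.
[Mn(NCS)₆]³−: Ligand charges: each isothiocyanate is −1. With an overall charge of −3 the manganese centre must be in the +3 oxidation state. Manganese is a group-7 element; Mn(III) is therefore d⁴. Isothiocyanate is a weak-field ligand for a first-row metal, so the complex is high-spin. The t₂g³e_g¹ (high-spin) configuration has an unevenly filled e_g set; the Jahn–Teller theorem predicts a tetragonal distortion (typically axial elongation) to lift the degeneracy.

[Mn(NCS)₆]³−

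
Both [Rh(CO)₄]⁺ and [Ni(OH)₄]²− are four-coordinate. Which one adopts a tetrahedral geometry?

For [Rh(CO)₄]⁺: Ligand charges: carbonyl is neutral. With an overall charge of +1 the rhodium centre must be in the +1 oxidation state. Rh sits in group 9, so the d-electron count is 9 − 1 = 8. A 4d d⁸ ion has a large crystal-field splitting; square planar leaves the high-energy d_{x²−y²} orbital empty and maximises CFSE. → square planar.
For [Ni(OH)₄]²−: Each hydroxide is −1; balancing the −2 overall charge requires Ni(II). Group 10 minus oxidation state 2 gives a d⁸ configuration. Hydroxide is a weak-field ligand. With weak-field ligands the CFSE gain from square planar is small, so a 3d d⁸ ion takes the sterically preferred tetrahedral geometry. → tetrahedral.

[Ni(OH)₄]²−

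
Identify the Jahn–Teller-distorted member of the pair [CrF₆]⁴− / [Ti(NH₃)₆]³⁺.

[CrF₆]⁴−: Ligand charges: each fluoride is −1. With an overall charge of −4 the chromium centre must be in the +2 oxidation state. Cr sits in group 6, so the d-electron count is 6 − 2 = 4. Fluoride is a weak-field ligand for a first-row metal, so the complex is high-spin. The t₂g³e_g¹ (high-spin) configuration has an unevenly filled e_g set; the Jahn–Teller theorem predicts a tetragonal distortion (typically axial elongation) to lift the degeneracy.
[Ti(NH₃)₆]³⁺: Ammonia is neutral; balancing the +3 overall charge requires Ti(III). Ti sits in group 4, so the d-electron count is 4 − 3 = 1. The d¹ configuration leaves the e_g set evenly filled (or empty) — no strong Jahn–Teller driving force.

[CrF₆]⁴−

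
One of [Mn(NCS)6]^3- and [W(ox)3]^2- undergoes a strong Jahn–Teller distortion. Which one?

[Mn(NCS)6]^3-: Summing ligand charges against the −3 overall charge gives an oxidation state of +3 for manganese. Group 7 minus oxidation state 3 gives a d⁴ configuration. Isothiocyanate is a weak-field ligand for a first-row metal, so the complex is high-spin. The t₂g³e_g¹ (high-spin) configuration has an unevenly filled e_g set; the Jahn–Teller theorem predicts a tetragonal distortion (typically axial elongation) to lift the degeneracy.
[W(ox)3]^2-: Each oxalate is −2; balancing the −2 overall charge requires W(IV). W sits in group 6, so the d-electron count is 6 − 4 = 2. The d² configuration leaves the e_g set evenly filled (or empty) — no strong Jahn–Teller driving force.

[Mn(NCS)6]^3-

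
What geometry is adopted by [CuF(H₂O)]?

linear

Each fluoride is −1; water is neutral; balancing the 0 overall charge requires Cu(I).
Copper is a group-11 element; Cu(I) is therefore d¹⁰.
Coordination number: 2.
A d¹⁰ ion with only two ligands adopts a linear arrangement (sp hybridisation; no CFSE preference).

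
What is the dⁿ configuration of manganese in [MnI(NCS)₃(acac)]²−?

Ligand charges: each iodide is −1; each isothiocyanate is −1; each acetylacetonate is −1. With an overall charge of −2 the manganese centre must be in the +3 oxidation state.
Group 7 minus oxidation state 3 gives a d⁴ configuration.

d4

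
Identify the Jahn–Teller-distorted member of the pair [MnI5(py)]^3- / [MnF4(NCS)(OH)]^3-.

[MnI5(py)]^3-: Summing ligand charges against the −3 overall charge gives an oxidation state of +2 for manganese. Mn sits in group 7, so the d-electron count is 7 − 2 = 5. Iodide is a weak-field ligand for a first-row metal, so the complex is high-spin. The d⁵ configuration leaves the e_g set evenly filled (or empty) — no strong Jahn–Teller driving force.
[MnF4(NCS)(OH)]^3-: Each fluoride is −1; each isothiocyanate is −1; each hydroxide is −1; balancing the −3 overall charge requires Mn(III). Group 7 minus oxidation state 3 gives a d⁴ configuration. Fluoride, hydroxide, and isothiocyanate are weak-field ligands for a first-row metal, so the complex is high-spin. The t₂g³e_g¹ (high-spin) configuration has an unevenly filled e_g set; the Jahn–Teller theorem predicts a tetragonal distortion (typically axial elongation) to lift the degeneracy.

[MnF4(NCS)(OH)]^3-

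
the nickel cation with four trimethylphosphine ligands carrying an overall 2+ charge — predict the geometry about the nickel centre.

square planar

Trimethylphosphine is neutral; balancing the +2 overall charge requires Ni(II).
Group 10 minus oxidation state 2 gives a d⁸ configuration.
With 4 monodentate ligands the coordination number is 4.
Trimethylphosphine is a strong-field ligand (high in the spectrochemical series).
A 3d d⁸ ion with strong-field ligands gains enough CFSE to favour square planar over tetrahedral.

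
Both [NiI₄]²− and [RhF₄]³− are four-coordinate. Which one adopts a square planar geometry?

[RhF₄]³−

For [NiI₄]²−: Summing ligand charges against the −2 overall charge gives an oxidation state of +2 for nickel. Nickel is a group-10 element; Ni(II) is therefore d⁸. Iodide is a weak-field ligand. With weak-field ligands the CFSE gain from square planar is small, so a 3d d⁸ ion takes the sterically preferred tetrahedral geometry. → tetrahedral.
For [RhF₄]³−: Ligand charges: each fluoride is −1. With an overall charge of −3 the rhodium centre must be in the +1 oxidation state. Rh sits in group 9, so the d-electron count is 9 − 1 = 8. A 4d d⁸ ion has a large crystal-field splitting; square planar leaves the high-energy d_{x²−y²} orbital empty and maximises CFSE. → square planar.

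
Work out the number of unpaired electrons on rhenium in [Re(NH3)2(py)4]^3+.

2 unpaired electrons

Summing ligand charges against the +3 overall charge gives an oxidation state of +3 for rhenium.
Rhenium is a group-7 element; Re(III) is therefore d⁴.
The spin state decides the count: a 5d ion has a large Δₒ and is invariably low-spin.
An octahedral low-spin d⁴ ion is t₂g⁴e_g⁰, giving 2 unpaired electrons.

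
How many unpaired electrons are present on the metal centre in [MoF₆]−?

Each fluoride is −1; balancing the −1 overall charge requires Mo(V).
Group 6 minus oxidation state 5 gives a d¹ configuration.
In an octahedral field the d¹ configuration is t₂g¹e_g⁰ (only one arrangement possible), giving 1 unpaired electron.

1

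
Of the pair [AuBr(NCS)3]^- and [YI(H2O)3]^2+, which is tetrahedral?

[YI(H2O)3]^2+

For [AuBr(NCS)3]^-: Summing ligand charges against the −1 overall charge gives an oxidation state of +3 for gold. Group 11 minus oxidation state 3 gives a d⁸ configuration. A 5d d⁸ ion has a large crystal-field splitting; square planar leaves the high-energy d_{x²−y²} orbital empty and maximises CFSE. → square planar.
For [YI(H2O)3]^2+: Summing ligand charges against the +2 overall charge gives an oxidation state of +3 for yttrium. Y sits in group 3, so the d-electron count is 3 − 3 = 0. A d⁰ ion has no crystal-field stabilisation preference between square planar and tetrahedral, so four ligands adopt the sterically favoured tetrahedral geometry. → tetrahedral.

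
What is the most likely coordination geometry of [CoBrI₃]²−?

tetrahedral

Ligand charges: each bromide is −1; each iodide is −1. With an overall charge of −2 the cobalt centre must be in the +2 oxidation state.
Co sits in group 9, so the d-electron count is 9 − 2 = 7.
Coordination number: 4.
Bromide and iodide are weak-field ligands.
For a high-spin 3d d⁷ ion with weak-field ligands the small Δₜ gives little square-planar CFSE advantage, so four ligands adopt the sterically favoured tetrahedral geometry.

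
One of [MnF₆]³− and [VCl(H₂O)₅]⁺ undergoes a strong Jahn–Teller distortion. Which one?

[MnF₆]³−

[MnF₆]³−: Ligand charges: each fluoride is −1. With an overall charge of −3 the manganese centre must be in the +3 oxidation state. Mn sits in group 7, so the d-electron count is 7 − 3 = 4. Fluoride is a weak-field ligand for a first-row metal, so the complex is high-spin. The t₂g³e_g¹ (high-spin) configuration has an unevenly filled e_g set; the Jahn–Teller theorem predicts a tetragonal distortion (typically axial elongation) to lift the degeneracy.
[VCl(H₂O)₅]⁺: Each chloride is −1; water is neutral; balancing the +1 overall charge requires V(II). Group 5 minus oxidation state 2 gives a d³ configuration. The d³ configuration leaves the e_g set evenly filled (or empty) — no strong Jahn–Teller driving force.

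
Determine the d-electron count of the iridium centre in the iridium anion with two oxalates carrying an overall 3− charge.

d⁸

Summing ligand charges against the −3 overall charge gives an oxidation state of +1 for iridium.
Iridium is a group-9 element; Ir(I) is therefore d⁸.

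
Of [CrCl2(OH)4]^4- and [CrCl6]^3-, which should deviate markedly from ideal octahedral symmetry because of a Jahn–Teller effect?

[CrCl2(OH)4]^4-: Ligand charges: each chloride is −1; each hydroxide is −1. With an overall charge of −4 the chromium centre must be in the +2 oxidation state. Cr sits in group 6, so the d-electron count is 6 − 2 = 4. Chloride and hydroxide are weak-field ligands for a first-row metal, so the complex is high-spin. The t₂g³e_g¹ (high-spin) configuration has an unevenly filled e_g set; the Jahn–Teller theorem predicts a tetragonal distortion (typically axial elongation) to lift the degeneracy.
[CrCl6]^3-: Each chloride is −1; balancing the −3 overall charge requires Cr(III). Chromium is a group-6 element; Cr(III) is therefore d³. The d³ configuration leaves the e_g set evenly filled (or empty) — no strong Jahn–Teller driving force.

[CrCl2(OH)4]^4-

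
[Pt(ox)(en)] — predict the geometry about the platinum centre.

Ligand charges: each oxalate is −2; ethylenediamine is neutral. With an overall charge of 0 the platinum centre must be in the +2 oxidation state.
Platinum is a group-10 element; Pt(II) is therefore d⁸.
Counting donor atoms: 1×oxalate (bidentate) → 2 donors; 1×ethylenediamine (bidentate) → 2 donors. Coordination number = 4.
A 5d d⁸ ion has a large crystal-field splitting; square planar leaves the high-energy d_{x²−y²} orbital empty and maximises CFSE.

square planar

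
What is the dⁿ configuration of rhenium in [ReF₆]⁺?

d⁰

Summing ligand charges against the +1 overall charge gives an oxidation state of +7 for rhenium.
Group 7 minus oxidation state 7 gives a d⁰ configuration.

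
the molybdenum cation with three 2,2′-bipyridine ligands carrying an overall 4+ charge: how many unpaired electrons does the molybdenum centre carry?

2 unpaired electrons

Summing ligand charges against the +4 overall charge gives an oxidation state of +4 for molybdenum.
Molybdenum is a group-6 element; Mo(IV) is therefore d².
Counting donor atoms: 3×2,2′-bipyridine (bidentate) → 6 donors. Coordination number = 6.
In an octahedral field the d² configuration is t₂g²e_g⁰ (only one arrangement possible), giving 2 unpaired electrons.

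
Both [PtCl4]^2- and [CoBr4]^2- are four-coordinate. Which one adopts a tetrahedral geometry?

[CoBr4]^2-

For [PtCl4]^2-: Summing ligand charges against the −2 overall charge gives an oxidation state of +2 for platinum. Group 10 minus oxidation state 2 gives a d⁸ configuration. A 5d d⁸ ion has a large crystal-field splitting; square planar leaves the high-energy d_{x²−y²} orbital empty and maximises CFSE. → square planar.
For [CoBr4]^2-: Ligand charges: each bromide is −1. With an overall charge of −2 the cobalt centre must be in the +2 oxidation state. Co sits in group 9, so the d-electron count is 9 − 2 = 7. For a high-spin 3d d⁷ ion with weak-field ligands the small Δₜ gives little square-planar CFSE advantage, so four ligands adopt the sterically favoured tetrahedral geometry. → tetrahedral.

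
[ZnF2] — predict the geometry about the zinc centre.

linear

Summing ligand charges against the 0 overall charge gives an oxidation state of +2 for zinc.
Zinc is a group-12 element; Zn(II) is therefore d¹⁰.
With 2 monodentate ligands the coordination number is 2.
A d¹⁰ ion with only two ligands adopts a linear arrangement (sp hybridisation; no CFSE preference).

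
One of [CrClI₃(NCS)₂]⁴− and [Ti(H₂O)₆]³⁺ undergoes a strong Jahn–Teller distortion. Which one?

[CrClI₃(NCS)₂]⁴−: Ligand charges: each chloride is −1; each iodide is −1; each isothiocyanate is −1. With an overall charge of −4 the chromium centre must be in the +2 oxidation state. Chromium is a group-6 element; Cr(II) is therefore d⁴. Chloride, iodide, and isothiocyanate are weak-field ligands for a first-row metal, so the complex is high-spin. The t₂g³e_g¹ (high-spin) configuration has an unevenly filled e_g set; the Jahn–Teller theorem predicts a tetragonal distortion (typically axial elongation) to lift the degeneracy.
[Ti(H₂O)₆]³⁺: Summing ligand charges against the +3 overall charge gives an oxidation state of +3 for titanium. Group 4 minus oxidation state 3 gives a d¹ configuration. The d¹ configuration leaves the e_g set evenly filled (or empty) — no strong Jahn–Teller driving force.

[CrClI₃(NCS)₂]⁴−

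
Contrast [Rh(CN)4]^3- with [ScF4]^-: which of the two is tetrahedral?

For [Rh(CN)4]^3-: Summing ligand charges against the −3 overall charge gives an oxidation state of +1 for rhodium. Rhodium is a group-9 element; Rh(I) is therefore d⁸. A 4d d⁸ ion has a large crystal-field splitting; square planar leaves the high-energy d_{x²−y²} orbital empty and maximises CFSE. → square planar.
For [ScF4]^-: Summing ligand charges against the −1 overall charge gives an oxidation state of +3 for scandium. Scandium is a group-3 element; Sc(III) is therefore d⁰. A d⁰ ion has no crystal-field stabilisation preference between square planar and tetrahedral, so four ligands adopt the sterically favoured tetrahedral geometry. → tetrahedral.

[ScF4]^-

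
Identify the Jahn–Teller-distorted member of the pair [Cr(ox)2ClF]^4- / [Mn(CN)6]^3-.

[Cr(ox)2ClF]^4-: Each oxalate is −2; each chloride is −1; each fluoride is −1; balancing the −4 overall charge requires Cr(II). Cr sits in group 6, so the d-electron count is 6 − 2 = 4. Chloride, fluoride, and oxalate are weak-field ligands for a first-row metal, so the complex is high-spin. The t₂g³e_g¹ (high-spin) configuration has an unevenly filled e_g set; the Jahn–Teller theorem predicts a tetragonal distortion (typically axial elongation) to lift the degeneracy.
[Mn(CN)6]^3-: Each cyanide is −1; balancing the −3 overall charge requires Mn(III). Manganese is a group-7 element; Mn(III) is therefore d⁴. Cyanide is a strong-field ligand (high in the spectrochemical series) for a first-row metal, so the complex is low-spin. The d⁴ configuration leaves the e_g set evenly filled (or empty) — no strong Jahn–Teller driving force.

[Cr(ox)2ClF]^4-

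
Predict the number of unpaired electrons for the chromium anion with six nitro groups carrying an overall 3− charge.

3 unpaired electrons

Ligand charges: each nitro (N-bound nitrite) is −1. With an overall charge of −3 the chromium centre must be in the +3 oxidation state.
Group 6 minus oxidation state 3 gives a d³ configuration.
In an octahedral field the d³ configuration is t₂g³e_g⁰ (only one arrangement possible), giving 3 unpaired electrons.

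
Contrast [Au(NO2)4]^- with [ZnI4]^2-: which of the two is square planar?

For [Au(NO2)4]^-: Summing ligand charges against the −1 overall charge gives an oxidation state of +3 for gold. Gold is a group-11 element; Au(III) is therefore d⁸. A 5d d⁸ ion has a large crystal-field splitting; square planar leaves the high-energy d_{x²−y²} orbital empty and maximises CFSE. → square planar.
For [ZnI4]^2-: Each iodide is −1; balancing the −2 overall charge requires Zn(II). Zn sits in group 12, so the d-electron count is 12 − 2 = 10. A d¹⁰ ion has no crystal-field stabilisation preference between square planar and tetrahedral, so four ligands adopt the sterically favoured tetrahedral geometry. → tetrahedral.

[Au(NO2)4]^-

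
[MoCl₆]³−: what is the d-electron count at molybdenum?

Summing ligand charges against the −3 overall charge gives an oxidation state of +3 for molybdenum.
Mo sits in group 6, so the d-electron count is 6 − 3 = 3.

d3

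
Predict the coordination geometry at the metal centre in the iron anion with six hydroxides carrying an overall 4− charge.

octahedral

Summing ligand charges against the −4 overall charge gives an oxidation state of +2 for iron.
Iron is a group-8 element; Fe(II) is therefore d⁶.
Coordination number: 6.
Six donors around a single metal centre give an octahedral coordination sphere.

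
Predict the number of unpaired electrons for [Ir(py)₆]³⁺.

Ligand charges: pyridine is neutral. With an overall charge of +3 the iridium centre must be in the +3 oxidation state.
Iridium is a group-9 element; Ir(III) is therefore d⁶.
The spin state decides the count: a 5d ion has a large Δₒ and is invariably low-spin.
An octahedral low-spin d⁶ ion is t₂g⁶e_g⁰, giving 0 unpaired electrons.

0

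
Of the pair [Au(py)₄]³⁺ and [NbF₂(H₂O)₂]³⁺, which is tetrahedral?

[NbF₂(H₂O)₂]³⁺

For [Au(py)₄]³⁺: Ligand charges: pyridine is neutral. With an overall charge of +3 the gold centre must be in the +3 oxidation state. Group 11 minus oxidation state 3 gives a d⁸ configuration. A 5d d⁸ ion has a large crystal-field splitting; square planar leaves the high-energy d_{x²−y²} orbital empty and maximises CFSE. → square planar.
For [NbF₂(H₂O)₂]³⁺: Summing ligand charges against the +3 overall charge gives an oxidation state of +5 for niobium. Niobium is a group-5 element; Nb(V) is therefore d⁰. A d⁰ ion has no crystal-field stabilisation preference between square planar and tetrahedral, so four ligands adopt the sterically favoured tetrahedral geometry. → tetrahedral.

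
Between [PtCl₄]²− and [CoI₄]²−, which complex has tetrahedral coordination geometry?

[CoI₄]²−

For [PtCl₄]²−: Each chloride is −1; balancing the −2 overall charge requires Pt(II). Group 10 minus oxidation state 2 gives a d⁸ configuration. A 5d d⁸ ion has a large crystal-field splitting; square planar leaves the high-energy d_{x²−y²} orbital empty and maximises CFSE. → square planar.
For [CoI₄]²−: Summing ligand charges against the −2 overall charge gives an oxidation state of +2 for cobalt. Cobalt is a group-9 element; Co(II) is therefore d⁷. For a high-spin 3d d⁷ ion with weak-field ligands the small Δₜ gives little square-planar CFSE advantage, so four ligands adopt the sterically favoured tetrahedral geometry. → tetrahedral.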